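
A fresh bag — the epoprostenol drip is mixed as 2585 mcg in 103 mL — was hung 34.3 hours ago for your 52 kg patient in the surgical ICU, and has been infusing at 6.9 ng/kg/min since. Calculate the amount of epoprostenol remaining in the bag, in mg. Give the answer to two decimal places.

1.85 mg

Dose = 6.9 ng/kg/min × 52 kg = 358.8 ng/min
358.8 ng/min × 60 min/hr = 21528 ng/hr
Concentration = 2585 mcg ÷ 103 mL = 25.09709 mcg/mL = 25097.09 ng/mL
Rate = 21528 ng/hr ÷ 25097.09 ng/mL = 0.8577888 mL/hr
Volume infused = 0.8577888 mL/hr × 34.3 hr = 29.42216 mL
Volume remaining = 103 − 29.42216 = 73.57784 mL
Drug remaining = 73.57784 mL × 25097.09 ng/mL = 1846590 ng = 1.84659 mg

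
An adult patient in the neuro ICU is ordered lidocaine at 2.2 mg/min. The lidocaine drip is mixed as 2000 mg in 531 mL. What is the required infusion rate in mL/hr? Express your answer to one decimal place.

2.2 mg/min × 60 min/hr = 132 mg/hr
Concentration = 2000 mg ÷ 531 mL = 3.766478 mg/mL
Rate = 132 mg/hr ÷ 3.766478 mg/mL = 35.046 mL/hr

35.0 mL/hr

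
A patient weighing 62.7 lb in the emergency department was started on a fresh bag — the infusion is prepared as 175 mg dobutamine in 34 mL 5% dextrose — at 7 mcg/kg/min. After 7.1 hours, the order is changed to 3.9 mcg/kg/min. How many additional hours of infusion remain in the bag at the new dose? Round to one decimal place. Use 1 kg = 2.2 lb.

13.5 hours

Initial rate:
Weight = 62.7 lb ÷ 2.2 lb/kg = 28.5 kg
Dose = 7 mcg/kg/min × 28.5 kg = 199.5 mcg/min
199.5 mcg/min × 60 min/hr = 11970 mcg/hr
Concentration = 175 mg ÷ 34 mL = 5.147059 mg/mL = 5147.059 mcg/mL
Rate = 11970 mcg/hr ÷ 5147.059 mcg/mL = 2.3256 mL/hr
Volume infused so far = 2.3256 mL/hr × 7.1 hr = 16.51176 mL
Volume remaining = 34 − 16.51176 = 17.48824 mL
New rate:
Dose = 3.9 mcg/kg/min × 28.5 kg = 111.15 mcg/min
111.15 mcg/min × 60 min/hr = 6669 mcg/hr
Rate = 6669 mcg/hr ÷ 5147.059 mcg/mL = 1.295691 mL/hr
Time remaining = 17.48824 mL ÷ 1.295691 mL/hr = 13.49723 hr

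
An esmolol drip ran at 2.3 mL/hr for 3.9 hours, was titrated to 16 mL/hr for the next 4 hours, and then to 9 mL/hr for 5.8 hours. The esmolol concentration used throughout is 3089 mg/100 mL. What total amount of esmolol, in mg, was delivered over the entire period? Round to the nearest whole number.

Concentration = 3089 mg ÷ 100 mL = 30.89 mg/mL
Stage 1: 2.3 mL/hr × 3.9 hr = 8.97 mL → 8.97 mL × 30.89 mg/mL = 277.0833 mg
Stage 2: 16 mL/hr × 4 hr = 64 mL → 64 mL × 30.89 mg/mL = 1976.96 mg
Stage 3: 9 mL/hr × 5.8 hr = 52.2 mL → 52.2 mL × 30.89 mg/mL = 1612.458 mg
Total = 277.0833 + 1976.96 + 1612.458 = 3866.501 mg

3867 mg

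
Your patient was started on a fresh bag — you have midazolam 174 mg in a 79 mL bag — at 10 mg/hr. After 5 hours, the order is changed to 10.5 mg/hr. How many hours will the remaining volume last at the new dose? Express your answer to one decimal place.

Initial rate:
Concentration = 174 mg ÷ 79 mL = 2.202532 mg/mL
Rate = 10 mg/hr ÷ 2.202532 mg/mL = 4.54023 mL/hr
Volume infused so far = 4.54023 mL/hr × 5 hr = 22.70115 mL
Volume remaining = 79 − 22.70115 = 56.29885 mL
New rate:
Rate = 10.5 mg/hr ÷ 2.202532 mg/mL = 4.767241 mL/hr
Time remaining = 56.29885 mL ÷ 4.767241 mL/hr = 11.80952 hr

11.8 hours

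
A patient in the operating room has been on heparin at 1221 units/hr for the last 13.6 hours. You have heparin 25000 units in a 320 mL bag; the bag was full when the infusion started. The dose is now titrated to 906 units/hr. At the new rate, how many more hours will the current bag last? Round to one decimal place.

9.3 hours

Initial rate:
Concentration = 25000 units ÷ 320 mL = 78.125 units/mL
Rate = 1221 units/hr ÷ 78.125 units/mL = 15.6288 mL/hr
Volume infused so far = 15.6288 mL/hr × 13.6 hr = 212.5517 mL
Volume remaining = 320 − 212.5517 = 107.4483 mL
New rate:
Rate = 906 units/hr ÷ 78.125 units/mL = 11.5968 mL/hr
Time remaining = 107.4483 mL ÷ 11.5968 mL/hr = 9.265342 hr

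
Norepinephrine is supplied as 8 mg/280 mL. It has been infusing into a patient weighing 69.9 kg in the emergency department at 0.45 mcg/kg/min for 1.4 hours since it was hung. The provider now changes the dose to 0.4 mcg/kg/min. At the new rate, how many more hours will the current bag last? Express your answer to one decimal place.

3.2 hours

Initial rate:
Dose = 0.45 mcg/kg/min × 69.9 kg = 31.455 mcg/min
31.455 mcg/min × 60 min/hr = 1887.3 mcg/hr
Concentration = 8 mg ÷ 280 mL = 0.02857143 mg/mL = 28.57143 mcg/mL
Rate = 1887.3 mcg/hr ÷ 28.57143 mcg/mL = 66.0555 mL/hr
Volume infused so far = 66.0555 mL/hr × 1.4 hr = 92.4777 mL
Volume remaining = 280 − 92.4777 = 187.5223 mL
New rate:
Dose = 0.4 mcg/kg/min × 69.9 kg = 27.96 mcg/min
27.96 mcg/min × 60 min/hr = 1677.6 mcg/hr
Rate = 1677.6 mcg/hr ÷ 28.57143 mcg/mL = 58.716 mL/hr
Time remaining = 187.5223 mL ÷ 58.716 mL/hr = 3.193717 hr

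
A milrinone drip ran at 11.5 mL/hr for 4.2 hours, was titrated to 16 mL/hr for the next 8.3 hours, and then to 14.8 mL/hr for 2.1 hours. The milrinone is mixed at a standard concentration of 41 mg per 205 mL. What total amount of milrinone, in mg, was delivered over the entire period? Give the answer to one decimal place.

Concentration = 41 mg ÷ 205 mL = 0.2 mg/mL
Stage 1: 11.5 mL/hr × 4.2 hr = 48.3 mL → 48.3 mL × 0.2 mg/mL = 9.66 mg
Stage 2: 16 mL/hr × 8.3 hr = 132.8 mL → 132.8 mL × 0.2 mg/mL = 26.56 mg
Stage 3: 14.8 mL/hr × 2.1 hr = 31.08 mL → 31.08 mL × 0.2 mg/mL = 6.216 mg
Total = 9.66 + 26.56 + 6.216 = 42.436 mg

42.4 mg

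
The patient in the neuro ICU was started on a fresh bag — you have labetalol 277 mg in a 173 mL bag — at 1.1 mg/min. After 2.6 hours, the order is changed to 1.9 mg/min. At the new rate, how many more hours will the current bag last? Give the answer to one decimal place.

Initial rate:
1.1 mg/min × 60 min/hr = 66 mg/hr
Concentration = 277 mg ÷ 173 mL = 1.601156 mg/mL
Rate = 66 mg/hr ÷ 1.601156 mg/mL = 41.22022 mL/hr
Volume infused so far = 41.22022 mL/hr × 2.6 hr = 107.1726 mL
Volume remaining = 173 − 107.1726 = 65.82744 mL
New rate:
1.9 mg/min × 60 min/hr = 114 mg/hr
Rate = 114 mg/hr ÷ 1.601156 mg/mL = 71.19856 mL/hr
Time remaining = 65.82744 mL ÷ 71.19856 mL/hr = 0.9245614 hr

0.9 hours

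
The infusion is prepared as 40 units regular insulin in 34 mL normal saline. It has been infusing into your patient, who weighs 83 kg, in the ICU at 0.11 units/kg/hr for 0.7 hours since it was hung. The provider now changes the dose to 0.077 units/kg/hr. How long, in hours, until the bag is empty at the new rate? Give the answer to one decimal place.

Initial rate:
Dose = 0.11 units/kg/hr × 83 kg = 9.13 units/hr
Concentration = 40 units ÷ 34 mL = 1.176471 units/mL
Rate = 9.13 units/hr ÷ 1.176471 units/mL = 7.7605 mL/hr
Volume infused so far = 7.7605 mL/hr × 0.7 hr = 5.43235 mL
Volume remaining = 34 − 5.43235 = 28.56765 mL
New rate:
Dose = 0.077 units/kg/hr × 83 kg = 6.391 units/hr
Rate = 6.391 units/hr ÷ 1.176471 units/mL = 5.43235 mL/hr
Time remaining = 28.56765 mL ÷ 5.43235 mL/hr = 5.258801 hr

5.3 hours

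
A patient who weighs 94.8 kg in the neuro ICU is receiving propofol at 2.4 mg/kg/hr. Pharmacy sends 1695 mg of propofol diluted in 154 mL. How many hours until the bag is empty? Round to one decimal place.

7.4 hours

Dose = 2.4 mg/kg/hr × 94.8 kg = 227.52 mg/hr
Concentration = 1695 mg ÷ 154 mL = 11.00649 mg/mL
Rate = 227.52 mg/hr ÷ 11.00649 mg/mL = 20.67143 mL/hr
Duration = 154 mL ÷ 20.67143 mL/hr = 7.449895 hr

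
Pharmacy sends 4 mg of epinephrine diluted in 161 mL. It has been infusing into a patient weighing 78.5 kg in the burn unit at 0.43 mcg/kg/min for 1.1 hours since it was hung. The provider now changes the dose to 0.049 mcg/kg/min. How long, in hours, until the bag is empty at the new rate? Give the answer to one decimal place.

Initial rate:
Dose = 0.43 mcg/kg/min × 78.5 kg = 33.755 mcg/min
33.755 mcg/min × 60 min/hr = 2025.3 mcg/hr
Concentration = 4 mg ÷ 161 mL = 0.02484472 mg/mL = 24.84472 mcg/mL
Rate = 2025.3 mcg/hr ÷ 24.84472 mcg/mL = 81.51833 mL/hr
Volume infused so far = 81.51833 mL/hr × 1.1 hr = 89.67016 mL
Volume remaining = 161 − 89.67016 = 71.32984 mL
New rate:
Dose = 0.049 mcg/kg/min × 78.5 kg = 3.8465 mcg/min
3.8465 mcg/min × 60 min/hr = 230.79 mcg/hr
Rate = 230.79 mcg/hr ÷ 24.84472 mcg/mL = 9.289297 mL/hr
Time remaining = 71.32984 mL ÷ 9.289297 mL/hr = 7.678712 hr

7.7 hours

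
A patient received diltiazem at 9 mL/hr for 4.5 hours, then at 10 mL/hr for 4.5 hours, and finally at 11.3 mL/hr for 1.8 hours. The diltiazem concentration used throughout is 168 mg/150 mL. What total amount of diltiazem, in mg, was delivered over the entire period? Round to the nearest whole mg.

Concentration = 168 mg ÷ 150 mL = 1.12 mg/mL
Stage 1: 9 mL/hr × 4.5 hr = 40.5 mL → 40.5 mL × 1.12 mg/mL = 45.36 mg
Stage 2: 10 mL/hr × 4.5 hr = 45 mL → 45 mL × 1.12 mg/mL = 50.4 mg
Stage 3: 11.3 mL/hr × 1.8 hr = 20.34 mL → 20.34 mL × 1.12 mg/mL = 22.7808 mg
Total = 45.36 + 50.4 + 22.7808 = 118.5408 mg

119 mg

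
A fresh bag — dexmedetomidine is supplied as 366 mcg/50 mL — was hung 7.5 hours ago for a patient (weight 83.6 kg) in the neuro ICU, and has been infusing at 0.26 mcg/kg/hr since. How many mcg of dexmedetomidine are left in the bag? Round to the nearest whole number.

Dose = 0.26 mcg/kg/hr × 83.6 kg = 21.736 mcg/hr
Concentration = 366 mcg ÷ 50 mL = 7.32 mcg/mL
Rate = 21.736 mcg/hr ÷ 7.32 mcg/mL = 2.969399 mL/hr
Volume infused = 2.969399 mL/hr × 7.5 hr = 22.27049 mL
Volume remaining = 50 − 22.27049 = 27.72951 mL
Drug remaining = 27.72951 mL × 7.32 mcg/mL = 202.98 mcg

203 mcg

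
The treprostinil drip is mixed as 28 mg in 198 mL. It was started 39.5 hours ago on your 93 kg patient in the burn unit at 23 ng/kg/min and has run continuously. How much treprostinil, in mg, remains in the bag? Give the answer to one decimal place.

Dose = 23 ng/kg/min × 93 kg = 2139 ng/min
2139 ng/min × 60 min/hr = 128340 ng/hr
Concentration = 28 mg ÷ 198 mL = 0.1414141 mg/mL = 141414.1 ng/mL
Rate = 128340 ng/hr ÷ 141414.1 ng/mL = 0.9075471 mL/hr
Volume infused = 0.9075471 mL/hr × 39.5 hr = 35.84811 mL
Volume remaining = 198 − 35.84811 = 162.1519 mL
Drug remaining = 162.1519 mL × 141414.1 ng/mL = 22930570 ng = 22.93057 mg

22.9 mg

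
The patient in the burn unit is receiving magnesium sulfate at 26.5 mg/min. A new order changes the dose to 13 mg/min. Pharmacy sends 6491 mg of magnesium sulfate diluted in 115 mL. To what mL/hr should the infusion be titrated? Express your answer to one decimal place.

13 mg/min × 60 min/hr = 780 mg/hr
Concentration = 6491 mg ÷ 115 mL = 56.44348 mg/mL
Rate = 780 mg/hr ÷ 56.44348 mg/mL = 13.81913 mL/hr

13.8 mL/hr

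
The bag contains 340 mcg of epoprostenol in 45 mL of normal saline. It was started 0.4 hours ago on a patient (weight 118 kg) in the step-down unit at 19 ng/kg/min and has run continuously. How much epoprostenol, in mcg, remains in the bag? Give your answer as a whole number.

Dose = 19 ng/kg/min × 118 kg = 2242 ng/min
2242 ng/min × 60 min/hr = 134520 ng/hr
Concentration = 340 mcg ÷ 45 mL = 7.555556 mcg/mL = 7555.556 ng/mL
Rate = 134520 ng/hr ÷ 7555.556 ng/mL = 17.80412 mL/hr
Volume infused = 17.80412 mL/hr × 0.4 hr = 7.121647 mL
Volume remaining = 45 − 7.121647 = 37.87835 mL
Drug remaining = 37.87835 mL × 7555.556 ng/mL = 286192 ng = 286.192 mcg

286 mcg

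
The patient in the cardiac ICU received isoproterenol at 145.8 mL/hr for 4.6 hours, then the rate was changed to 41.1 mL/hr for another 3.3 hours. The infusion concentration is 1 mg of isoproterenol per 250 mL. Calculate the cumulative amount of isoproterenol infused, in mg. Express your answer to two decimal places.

3.23 mg

Concentration = 1 mg ÷ 250 mL = 0.004 mg/mL
Stage 1: 145.8 mL/hr × 4.6 hr = 670.68 mL → 670.68 mL × 0.004 mg/mL = 2.68272 mg
Stage 2: 41.1 mL/hr × 3.3 hr = 135.63 mL → 135.63 mL × 0.004 mg/mL = 0.54252 mg
Total = 2.68272 + 0.54252 = 3.22524 mg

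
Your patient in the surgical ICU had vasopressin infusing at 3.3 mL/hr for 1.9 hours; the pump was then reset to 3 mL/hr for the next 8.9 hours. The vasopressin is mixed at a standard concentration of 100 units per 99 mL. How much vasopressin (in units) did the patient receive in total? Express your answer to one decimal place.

Concentration = 100 units ÷ 99 mL = 1.010101 units/mL
Stage 1: 3.3 mL/hr × 1.9 hr = 6.27 mL → 6.27 mL × 1.010101 units/mL = 6.333333 units
Stage 2: 3 mL/hr × 8.9 hr = 26.7 mL → 26.7 mL × 1.010101 units/mL = 26.9697 units
Total = 6.333333 + 26.9697 = 33.30303 units

33.3 units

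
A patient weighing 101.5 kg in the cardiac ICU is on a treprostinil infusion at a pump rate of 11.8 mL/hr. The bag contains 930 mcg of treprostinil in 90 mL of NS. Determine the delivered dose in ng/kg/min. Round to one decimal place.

20.0 ng/kg/min

Concentration = 930 mcg ÷ 90 mL = 10.33333 mcg/mL = 10333.33 ng/mL
Drug rate = 11.8 mL/hr × 10333.33 ng/mL = 121933.3 ng/hr
121933.3 ng/hr ÷ 60 min/hr = 2032.222 ng/min
2032.222 ng/min ÷ 101.5 kg = 20.02189 ng/kg/min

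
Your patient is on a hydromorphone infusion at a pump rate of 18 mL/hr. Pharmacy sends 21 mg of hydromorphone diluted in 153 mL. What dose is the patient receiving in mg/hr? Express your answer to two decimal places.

2.47 mg/hr

Concentration = 21 mg ÷ 153 mL = 0.1372549 mg/mL
Drug rate = 18 mL/hr × 0.1372549 mg/mL = 2.470588 mg/hr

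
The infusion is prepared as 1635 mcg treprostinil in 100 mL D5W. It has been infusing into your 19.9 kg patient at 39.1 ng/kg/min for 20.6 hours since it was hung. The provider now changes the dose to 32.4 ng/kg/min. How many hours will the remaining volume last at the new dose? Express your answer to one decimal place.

Initial rate:
Dose = 39.1 ng/kg/min × 19.9 kg = 778.09 ng/min
778.09 ng/min × 60 min/hr = 46685.4 ng/hr
Concentration = 1635 mcg ÷ 100 mL = 16.35 mcg/mL = 16350 ng/mL
Rate = 46685.4 ng/hr ÷ 16350 ng/mL = 2.855376 mL/hr
Volume infused so far = 2.855376 mL/hr × 20.6 hr = 58.82075 mL
Volume remaining = 100 − 58.82075 = 41.17925 mL
New rate:
Dose = 32.4 ng/kg/min × 19.9 kg = 644.76 ng/min
644.76 ng/min × 60 min/hr = 38685.6 ng/hr
Rate = 38685.6 ng/hr ÷ 16350 ng/mL = 2.366092 mL/hr
Time remaining = 41.17925 mL ÷ 2.366092 mL/hr = 17.40391 hr

17.4 hours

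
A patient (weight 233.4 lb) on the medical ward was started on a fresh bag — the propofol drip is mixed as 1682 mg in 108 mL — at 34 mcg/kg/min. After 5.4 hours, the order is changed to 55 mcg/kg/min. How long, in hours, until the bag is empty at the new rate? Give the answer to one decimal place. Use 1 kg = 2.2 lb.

Initial rate:
Weight = 233.4 lb ÷ 2.2 lb/kg = 106.0909 kg
Dose = 34 mcg/kg/min × 106.0909 kg = 3607.091 mcg/min
3607.091 mcg/min × 60 min/hr = 216425.5 mcg/hr
Concentration = 1682 mg ÷ 108 mL = 15.57407 mg/mL = 15574.07 mcg/mL
Rate = 216425.5 mcg/hr ÷ 15574.07 mcg/mL = 13.89652 mL/hr
Volume infused so far = 13.89652 mL/hr × 5.4 hr = 75.04122 mL
Volume remaining = 108 − 75.04122 = 32.95878 mL
New rate:
Dose = 55 mcg/kg/min × 106.0909 kg = 5835 mcg/min
5835 mcg/min × 60 min/hr = 350100 mcg/hr
Rate = 350100 mcg/hr ÷ 15574.07 mcg/mL = 22.47967 mL/hr
Time remaining = 32.95878 mL ÷ 22.47967 mL/hr = 1.46616 hr

1.5 hours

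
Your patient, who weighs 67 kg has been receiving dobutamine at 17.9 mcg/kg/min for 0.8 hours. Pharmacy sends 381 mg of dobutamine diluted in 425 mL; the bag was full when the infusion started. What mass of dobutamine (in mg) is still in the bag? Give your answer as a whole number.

323 mg

Dose = 17.9 mcg/kg/min × 67 kg = 1199.3 mcg/min
1199.3 mcg/min × 60 min/hr = 71958 mcg/hr
Concentration = 381 mg ÷ 425 mL = 0.8964706 mg/mL = 896.4706 mcg/mL
Rate = 71958 mcg/hr ÷ 896.4706 mcg/mL = 80.26811 mL/hr
Volume infused = 80.26811 mL/hr × 0.8 hr = 64.21449 mL
Volume remaining = 425 − 64.21449 = 360.7855 mL
Drug remaining = 360.7855 mL × 896.4706 mcg/mL = 323433.6 mcg = 323.4336 mg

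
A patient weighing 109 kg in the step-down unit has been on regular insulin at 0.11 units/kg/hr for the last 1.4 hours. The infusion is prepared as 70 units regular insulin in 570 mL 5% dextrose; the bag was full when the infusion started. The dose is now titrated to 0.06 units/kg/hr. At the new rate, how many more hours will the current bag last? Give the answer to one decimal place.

8.1 hours

Initial rate:
Dose = 0.11 units/kg/hr × 109 kg = 11.99 units/hr
Concentration = 70 units ÷ 570 mL = 0.122807 units/mL
Rate = 11.99 units/hr ÷ 0.122807 units/mL = 97.63286 mL/hr
Volume infused so far = 97.63286 mL/hr × 1.4 hr = 136.686 mL
Volume remaining = 570 − 136.686 = 433.314 mL
New rate:
Dose = 0.06 units/kg/hr × 109 kg = 6.54 units/hr
Rate = 6.54 units/hr ÷ 0.122807 units/mL = 53.25429 mL/hr
Time remaining = 433.314 mL ÷ 53.25429 mL/hr = 8.136697 hr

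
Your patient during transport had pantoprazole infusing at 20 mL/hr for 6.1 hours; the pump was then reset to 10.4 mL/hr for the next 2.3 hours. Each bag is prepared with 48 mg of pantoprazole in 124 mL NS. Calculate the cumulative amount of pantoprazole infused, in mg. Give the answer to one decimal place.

56.5 mg

Concentration = 48 mg ÷ 124 mL = 0.3870968 mg/mL
Stage 1: 20 mL/hr × 6.1 hr = 122 mL → 122 mL × 0.3870968 mg/mL = 47.22581 mg
Stage 2: 10.4 mL/hr × 2.3 hr = 23.92 mL → 23.92 mL × 0.3870968 mg/mL = 9.259355 mg
Total = 47.22581 + 9.259355 = 56.48516 mg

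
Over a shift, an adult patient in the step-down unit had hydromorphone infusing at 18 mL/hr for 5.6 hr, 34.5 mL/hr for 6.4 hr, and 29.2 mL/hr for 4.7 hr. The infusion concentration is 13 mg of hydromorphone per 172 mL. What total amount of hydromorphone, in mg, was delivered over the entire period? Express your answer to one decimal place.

34.7 mg

Concentration = 13 mg ÷ 172 mL = 0.0755814 mg/mL
Stage 1: 18 mL/hr × 5.6 hr = 100.8 mL → 100.8 mL × 0.0755814 mg/mL = 7.618605 mg
Stage 2: 34.5 mL/hr × 6.4 hr = 220.8 mL → 220.8 mL × 0.0755814 mg/mL = 16.68837 mg
Stage 3: 29.2 mL/hr × 4.7 hr = 137.24 mL → 137.24 mL × 0.0755814 mg/mL = 10.37279 mg
Total = 7.618605 + 16.68837 + 10.37279 = 34.67977 mg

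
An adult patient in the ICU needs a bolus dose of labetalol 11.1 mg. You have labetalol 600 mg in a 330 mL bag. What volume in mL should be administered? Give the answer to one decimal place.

6.1 mL

Concentration = 600 mg ÷ 330 mL = 1.818182 mg/mL
Volume = 11.1 mg ÷ 1.818182 mg/mL = 6.105 mL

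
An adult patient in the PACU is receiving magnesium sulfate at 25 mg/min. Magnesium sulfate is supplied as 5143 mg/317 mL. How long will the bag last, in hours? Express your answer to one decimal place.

3.4 hours

25 mg/min × 60 min/hr = 1500 mg/hr
Concentration = 5143 mg ÷ 317 mL = 16.22397 mg/mL
Rate = 1500 mg/hr ÷ 16.22397 mg/mL = 92.45577 mL/hr
Duration = 317 mL ÷ 92.45577 mL/hr = 3.428667 hr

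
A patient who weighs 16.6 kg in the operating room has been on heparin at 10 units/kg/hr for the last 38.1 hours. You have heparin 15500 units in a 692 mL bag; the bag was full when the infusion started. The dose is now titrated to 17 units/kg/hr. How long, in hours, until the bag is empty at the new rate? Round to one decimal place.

Initial rate:
Dose = 10 units/kg/hr × 16.6 kg = 166 units/hr
Concentration = 15500 units ÷ 692 mL = 22.39884 units/mL
Rate = 166 units/hr ÷ 22.39884 units/mL = 7.411097 mL/hr
Volume infused so far = 7.411097 mL/hr × 38.1 hr = 282.3628 mL
Volume remaining = 692 − 282.3628 = 409.6372 mL
New rate:
Dose = 17 units/kg/hr × 16.6 kg = 282.2 units/hr
Rate = 282.2 units/hr ÷ 22.39884 units/mL = 12.59886 mL/hr
Time remaining = 409.6372 mL ÷ 12.59886 mL/hr = 32.51382 hr

32.5 hours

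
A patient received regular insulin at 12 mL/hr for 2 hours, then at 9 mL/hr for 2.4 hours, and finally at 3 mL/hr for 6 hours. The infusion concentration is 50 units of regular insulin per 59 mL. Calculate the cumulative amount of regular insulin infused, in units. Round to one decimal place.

53.9 units

Concentration = 50 units ÷ 59 mL = 0.8474576 units/mL
Stage 1: 12 mL/hr × 2 hr = 24 mL → 24 mL × 0.8474576 units/mL = 20.33898 units
Stage 2: 9 mL/hr × 2.4 hr = 21.6 mL → 21.6 mL × 0.8474576 units/mL = 18.30508 units
Stage 3: 3 mL/hr × 6 hr = 18 mL → 18 mL × 0.8474576 units/mL = 15.25424 units
Total = 20.33898 + 18.30508 + 15.25424 = 53.89831 units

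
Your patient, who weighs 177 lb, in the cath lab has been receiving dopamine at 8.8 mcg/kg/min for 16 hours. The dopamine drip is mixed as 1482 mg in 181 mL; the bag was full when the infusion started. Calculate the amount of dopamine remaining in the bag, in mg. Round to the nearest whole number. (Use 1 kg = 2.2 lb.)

802 mg

Weight = 177 lb ÷ 2.2 lb/kg = 80.45455 kg
Dose = 8.8 mcg/kg/min × 80.45455 kg = 708 mcg/min
708 mcg/min × 60 min/hr = 42480 mcg/hr
Concentration = 1482 mg ÷ 181 mL = 8.187845 mg/mL = 8187.845 mcg/mL
Rate = 42480 mcg/hr ÷ 8187.845 mcg/mL = 5.188178 mL/hr
Volume infused = 5.188178 mL/hr × 16 hr = 83.01085 mL
Volume remaining = 181 − 83.01085 = 97.98915 mL
Drug remaining = 97.98915 mL × 8187.845 mcg/mL = 802320 mcg = 802.32 mg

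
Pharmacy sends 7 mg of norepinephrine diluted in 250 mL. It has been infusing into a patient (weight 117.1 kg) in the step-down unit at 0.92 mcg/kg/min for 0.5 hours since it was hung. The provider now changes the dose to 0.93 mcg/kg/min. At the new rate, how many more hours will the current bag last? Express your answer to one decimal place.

0.6 hours

Initial rate:
Dose = 0.92 mcg/kg/min × 117.1 kg = 107.732 mcg/min
107.732 mcg/min × 60 min/hr = 6463.92 mcg/hr
Concentration = 7 mg ÷ 250 mL = 0.028 mg/mL = 28 mcg/mL
Rate = 6463.92 mcg/hr ÷ 28 mcg/mL = 230.8543 mL/hr
Volume infused so far = 230.8543 mL/hr × 0.5 hr = 115.4271 mL
Volume remaining = 250 − 115.4271 = 134.5729 mL
New rate:
Dose = 0.93 mcg/kg/min × 117.1 kg = 108.903 mcg/min
108.903 mcg/min × 60 min/hr = 6534.18 mcg/hr
Rate = 6534.18 mcg/hr ÷ 28 mcg/mL = 233.3636 mL/hr
Time remaining = 134.5729 mL ÷ 233.3636 mL/hr = 0.5766661 hr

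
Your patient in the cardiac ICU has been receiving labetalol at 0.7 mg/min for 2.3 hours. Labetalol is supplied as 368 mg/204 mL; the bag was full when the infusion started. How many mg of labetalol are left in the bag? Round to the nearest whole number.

0.7 mg/min × 60 min/hr = 42 mg/hr
Concentration = 368 mg ÷ 204 mL = 1.803922 mg/mL
Rate = 42 mg/hr ÷ 1.803922 mg/mL = 23.28261 mL/hr
Volume infused = 23.28261 mL/hr × 2.3 hr = 53.55 mL
Volume remaining = 204 − 53.55 = 150.45 mL
Drug remaining = 150.45 mL × 1.803922 mg/mL = 271.4 mg

271 mg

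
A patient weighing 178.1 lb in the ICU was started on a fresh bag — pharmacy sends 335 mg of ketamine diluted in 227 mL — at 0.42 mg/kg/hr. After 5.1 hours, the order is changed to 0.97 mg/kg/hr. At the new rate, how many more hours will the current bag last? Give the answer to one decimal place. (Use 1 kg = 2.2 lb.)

Initial rate:
Weight = 178.1 lb ÷ 2.2 lb/kg = 80.95455 kg
Dose = 0.42 mg/kg/hr × 80.95455 kg = 34.00091 mg/hr
Concentration = 335 mg ÷ 227 mL = 1.475771 mg/mL
Rate = 34.00091 mg/hr ÷ 1.475771 mg/mL = 23.03942 mL/hr
Volume infused so far = 23.03942 mL/hr × 5.1 hr = 117.5011 mL
Volume remaining = 227 − 117.5011 = 109.4989 mL
New rate:
Dose = 0.97 mg/kg/hr × 80.95455 kg = 78.52591 mg/hr
Rate = 78.52591 mg/hr ÷ 1.475771 mg/mL = 53.21009 mL/hr
Time remaining = 109.4989 mL ÷ 53.21009 mL/hr = 2.05786 hr

2.1 hours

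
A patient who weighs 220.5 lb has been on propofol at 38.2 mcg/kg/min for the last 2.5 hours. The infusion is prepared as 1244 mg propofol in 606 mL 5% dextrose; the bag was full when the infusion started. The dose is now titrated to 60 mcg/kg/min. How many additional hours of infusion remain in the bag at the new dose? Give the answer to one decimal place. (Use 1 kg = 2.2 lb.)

Initial rate:
Weight = 220.5 lb ÷ 2.2 lb/kg = 100.2273 kg
Dose = 38.2 mcg/kg/min × 100.2273 kg = 3828.682 mcg/min
3828.682 mcg/min × 60 min/hr = 229720.9 mcg/hr
Concentration = 1244 mg ÷ 606 mL = 2.052805 mg/mL = 2052.805 mcg/mL
Rate = 229720.9 mcg/hr ÷ 2052.805 mcg/mL = 111.9058 mL/hr
Volume infused so far = 111.9058 mL/hr × 2.5 hr = 279.7646 mL
Volume remaining = 606 − 279.7646 = 326.2354 mL
New rate:
Dose = 60 mcg/kg/min × 100.2273 kg = 6013.636 mcg/min
6013.636 mcg/min × 60 min/hr = 360818.2 mcg/hr
Rate = 360818.2 mcg/hr ÷ 2052.805 mcg/mL = 175.7683 mL/hr
Time remaining = 326.2354 mL ÷ 175.7683 mL/hr = 1.856053 hr

1.9 hours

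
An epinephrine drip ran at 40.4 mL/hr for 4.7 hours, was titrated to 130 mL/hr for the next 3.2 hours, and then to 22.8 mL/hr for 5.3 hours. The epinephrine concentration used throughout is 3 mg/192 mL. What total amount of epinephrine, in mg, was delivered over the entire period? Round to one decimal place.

11.4 mg

Concentration = 3 mg ÷ 192 mL = 0.015625 mg/mL
Stage 1: 40.4 mL/hr × 4.7 hr = 189.88 mL → 189.88 mL × 0.015625 mg/mL = 2.966875 mg
Stage 2: 130 mL/hr × 3.2 hr = 416 mL → 416 mL × 0.015625 mg/mL = 6.5 mg
Stage 3: 22.8 mL/hr × 5.3 hr = 120.84 mL → 120.84 mL × 0.015625 mg/mL = 1.888125 mg
Total = 2.966875 + 6.5 + 1.888125 = 11.355 mg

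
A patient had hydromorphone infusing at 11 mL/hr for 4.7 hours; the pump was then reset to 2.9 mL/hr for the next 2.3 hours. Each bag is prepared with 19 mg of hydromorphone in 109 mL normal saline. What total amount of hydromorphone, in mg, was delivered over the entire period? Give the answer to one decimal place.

Concentration = 19 mg ÷ 109 mL = 0.1743119 mg/mL
Stage 1: 11 mL/hr × 4.7 hr = 51.7 mL → 51.7 mL × 0.1743119 mg/mL = 9.011927 mg
Stage 2: 2.9 mL/hr × 2.3 hr = 6.67 mL → 6.67 mL × 0.1743119 mg/mL = 1.162661 mg
Total = 9.011927 + 1.162661 = 10.17459 mg

10.2 mg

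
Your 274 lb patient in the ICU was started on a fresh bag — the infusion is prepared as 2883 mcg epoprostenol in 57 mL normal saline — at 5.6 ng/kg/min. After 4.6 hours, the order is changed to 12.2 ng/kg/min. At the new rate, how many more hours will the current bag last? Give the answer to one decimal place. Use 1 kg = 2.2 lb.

29.5 hours

Initial rate:
Weight = 274 lb ÷ 2.2 lb/kg = 124.5455 kg
Dose = 5.6 ng/kg/min × 124.5455 kg = 697.4545 ng/min
697.4545 ng/min × 60 min/hr = 41847.27 ng/hr
Concentration = 2883 mcg ÷ 57 mL = 50.57895 mcg/mL = 50578.95 ng/mL
Rate = 41847.27 ng/hr ÷ 50578.95 ng/mL = 0.8273654 mL/hr
Volume infused so far = 0.8273654 mL/hr × 4.6 hr = 3.805881 mL
Volume remaining = 57 − 3.805881 = 53.19412 mL
New rate:
Dose = 12.2 ng/kg/min × 124.5455 kg = 1519.455 ng/min
1519.455 ng/min × 60 min/hr = 91167.27 ng/hr
Rate = 91167.27 ng/hr ÷ 50578.95 ng/mL = 1.802475 mL/hr
Time remaining = 53.19412 mL ÷ 1.802475 mL/hr = 29.51171 hr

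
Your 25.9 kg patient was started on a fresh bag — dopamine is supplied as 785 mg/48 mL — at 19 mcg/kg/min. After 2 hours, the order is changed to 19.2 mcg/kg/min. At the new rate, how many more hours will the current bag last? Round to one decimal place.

24.3 hours

Initial rate:
Dose = 19 mcg/kg/min × 25.9 kg = 492.1 mcg/min
492.1 mcg/min × 60 min/hr = 29526 mcg/hr
Concentration = 785 mg ÷ 48 mL = 16.35417 mg/mL = 16354.17 mcg/mL
Rate = 29526 mcg/hr ÷ 16354.17 mcg/mL = 1.805411 mL/hr
Volume infused so far = 1.805411 mL/hr × 2 hr = 3.610823 mL
Volume remaining = 48 − 3.610823 = 44.38918 mL
New rate:
Dose = 19.2 mcg/kg/min × 25.9 kg = 497.28 mcg/min
497.28 mcg/min × 60 min/hr = 29836.8 mcg/hr
Rate = 29836.8 mcg/hr ÷ 16354.17 mcg/mL = 1.824416 mL/hr
Time remaining = 44.38918 mL ÷ 1.824416 mL/hr = 24.33063 hr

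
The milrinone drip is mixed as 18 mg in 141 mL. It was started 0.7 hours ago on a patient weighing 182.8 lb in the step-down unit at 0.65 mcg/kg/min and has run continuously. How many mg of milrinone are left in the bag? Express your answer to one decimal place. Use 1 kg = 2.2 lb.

15.7 mg

Weight = 182.8 lb ÷ 2.2 lb/kg = 83.09091 kg
Dose = 0.65 mcg/kg/min × 83.09091 kg = 54.00909 mcg/min
54.00909 mcg/min × 60 min/hr = 3240.545 mcg/hr
Concentration = 18 mg ÷ 141 mL = 0.1276596 mg/mL = 127.6596 mcg/mL
Rate = 3240.545 mcg/hr ÷ 127.6596 mcg/mL = 25.38427 mL/hr
Volume infused = 25.38427 mL/hr × 0.7 hr = 17.76899 mL
Volume remaining = 141 − 17.76899 = 123.231 mL
Drug remaining = 123.231 mL × 127.6596 mcg/mL = 15731.62 mcg = 15.73162 mg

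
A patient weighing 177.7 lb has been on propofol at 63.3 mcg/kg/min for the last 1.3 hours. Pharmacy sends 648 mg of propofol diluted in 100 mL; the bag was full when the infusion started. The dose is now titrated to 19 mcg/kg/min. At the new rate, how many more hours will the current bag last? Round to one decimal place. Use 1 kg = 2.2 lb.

Initial rate:
Weight = 177.7 lb ÷ 2.2 lb/kg = 80.77273 kg
Dose = 63.3 mcg/kg/min × 80.77273 kg = 5112.914 mcg/min
5112.914 mcg/min × 60 min/hr = 306774.8 mcg/hr
Concentration = 648 mg ÷ 100 mL = 6.48 mg/mL = 6480 mcg/mL
Rate = 306774.8 mcg/hr ÷ 6480 mcg/mL = 47.34179 mL/hr
Volume infused so far = 47.34179 mL/hr × 1.3 hr = 61.54433 mL
Volume remaining = 100 − 61.54433 = 38.45567 mL
New rate:
Dose = 19 mcg/kg/min × 80.77273 kg = 1534.682 mcg/min
1534.682 mcg/min × 60 min/hr = 92080.91 mcg/hr
Rate = 92080.91 mcg/hr ÷ 6480 mcg/mL = 14.21002 mL/hr
Time remaining = 38.45567 mL ÷ 14.21002 mL/hr = 2.706237 hr

2.7 hours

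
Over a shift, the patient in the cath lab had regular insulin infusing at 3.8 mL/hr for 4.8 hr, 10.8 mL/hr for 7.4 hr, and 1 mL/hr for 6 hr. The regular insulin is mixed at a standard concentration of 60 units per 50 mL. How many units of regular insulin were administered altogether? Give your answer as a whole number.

125 units

Concentration = 60 units ÷ 50 mL = 1.2 units/mL
Stage 1: 3.8 mL/hr × 4.8 hr = 18.24 mL → 18.24 mL × 1.2 units/mL = 21.888 units
Stage 2: 10.8 mL/hr × 7.4 hr = 79.92 mL → 79.92 mL × 1.2 units/mL = 95.904 units
Stage 3: 1 mL/hr × 6 hr = 6 mL → 6 mL × 1.2 units/mL = 7.2 units
Total = 21.888 + 95.904 + 7.2 = 124.992 units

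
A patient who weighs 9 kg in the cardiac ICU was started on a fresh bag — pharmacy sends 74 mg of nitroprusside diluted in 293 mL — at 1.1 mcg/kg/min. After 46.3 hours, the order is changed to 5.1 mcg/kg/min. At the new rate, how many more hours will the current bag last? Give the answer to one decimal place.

Initial rate:
Dose = 1.1 mcg/kg/min × 9 kg = 9.9 mcg/min
9.9 mcg/min × 60 min/hr = 594 mcg/hr
Concentration = 74 mg ÷ 293 mL = 0.2525597 mg/mL = 252.5597 mcg/mL
Rate = 594 mcg/hr ÷ 252.5597 mcg/mL = 2.351919 mL/hr
Volume infused so far = 2.351919 mL/hr × 46.3 hr = 108.8938 mL
Volume remaining = 293 − 108.8938 = 184.1062 mL
New rate:
Dose = 5.1 mcg/kg/min × 9 kg = 45.9 mcg/min
45.9 mcg/min × 60 min/hr = 2754 mcg/hr
Rate = 2754 mcg/hr ÷ 252.5597 mcg/mL = 10.90435 mL/hr
Time remaining = 184.1062 mL ÷ 10.90435 mL/hr = 16.88373 hr

16.9 hours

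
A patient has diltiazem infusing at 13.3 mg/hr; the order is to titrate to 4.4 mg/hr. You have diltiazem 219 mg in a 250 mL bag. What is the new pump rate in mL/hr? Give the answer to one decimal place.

5.0 mL/hr

Concentration = 219 mg ÷ 250 mL = 0.876 mg/mL
Rate = 4.4 mg/hr ÷ 0.876 mg/mL = 5.022831 mL/hr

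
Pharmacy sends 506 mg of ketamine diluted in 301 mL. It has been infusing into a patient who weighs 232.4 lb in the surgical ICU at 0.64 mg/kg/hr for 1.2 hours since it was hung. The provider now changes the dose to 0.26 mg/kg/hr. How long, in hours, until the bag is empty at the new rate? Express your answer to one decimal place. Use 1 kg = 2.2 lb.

15.5 hours

Initial rate:
Weight = 232.4 lb ÷ 2.2 lb/kg = 105.6364 kg
Dose = 0.64 mg/kg/hr × 105.6364 kg = 67.60727 mg/hr
Concentration = 506 mg ÷ 301 mL = 1.681063 mg/mL
Rate = 67.60727 mg/hr ÷ 1.681063 mg/mL = 40.21697 mL/hr
Volume infused so far = 40.21697 mL/hr × 1.2 hr = 48.26037 mL
Volume remaining = 301 − 48.26037 = 252.7396 mL
New rate:
Dose = 0.26 mg/kg/hr × 105.6364 kg = 27.46545 mg/hr
Rate = 27.46545 mg/hr ÷ 1.681063 mg/mL = 16.33815 mL/hr
Time remaining = 252.7396 mL ÷ 16.33815 mL/hr = 15.4693 hr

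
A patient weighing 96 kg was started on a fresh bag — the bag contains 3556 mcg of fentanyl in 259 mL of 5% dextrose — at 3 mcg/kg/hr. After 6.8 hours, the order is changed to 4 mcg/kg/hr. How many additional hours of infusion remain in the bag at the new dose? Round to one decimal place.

Initial rate:
Dose = 3 mcg/kg/hr × 96 kg = 288 mcg/hr
Concentration = 3556 mcg ÷ 259 mL = 13.72973 mcg/mL
Rate = 288 mcg/hr ÷ 13.72973 mcg/mL = 20.97638 mL/hr
Volume infused so far = 20.97638 mL/hr × 6.8 hr = 142.6394 mL
Volume remaining = 259 − 142.6394 = 116.3606 mL
New rate:
Dose = 4 mcg/kg/hr × 96 kg = 384 mcg/hr
Rate = 384 mcg/hr ÷ 13.72973 mcg/mL = 27.9685 mL/hr
Time remaining = 116.3606 mL ÷ 27.9685 mL/hr = 4.160417 hr

4.2 hours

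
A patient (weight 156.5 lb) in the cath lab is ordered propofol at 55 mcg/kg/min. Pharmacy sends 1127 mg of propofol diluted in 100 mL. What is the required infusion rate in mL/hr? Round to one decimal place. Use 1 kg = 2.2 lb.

20.8 mL/hr

Weight = 156.5 lb ÷ 2.2 lb/kg = 71.13636 kg
Dose = 55 mcg/kg/min × 71.13636 kg = 3912.5 mcg/min
3912.5 mcg/min × 60 min/hr = 234750 mcg/hr
Concentration = 1127 mg ÷ 100 mL = 11.27 mg/mL = 11270 mcg/mL
Rate = 234750 mcg/hr ÷ 11270 mcg/mL = 20.82964 mL/hr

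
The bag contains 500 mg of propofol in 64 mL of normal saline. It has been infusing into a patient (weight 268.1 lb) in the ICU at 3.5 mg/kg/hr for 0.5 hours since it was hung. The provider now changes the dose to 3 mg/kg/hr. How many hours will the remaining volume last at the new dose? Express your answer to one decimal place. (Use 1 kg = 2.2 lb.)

Initial rate:
Weight = 268.1 lb ÷ 2.2 lb/kg = 121.8636 kg
Dose = 3.5 mg/kg/hr × 121.8636 kg = 426.5227 mg/hr
Concentration = 500 mg ÷ 64 mL = 7.8125 mg/mL
Rate = 426.5227 mg/hr ÷ 7.8125 mg/mL = 54.59491 mL/hr
Volume infused so far = 54.59491 mL/hr × 0.5 hr = 27.29745 mL
Volume remaining = 64 − 27.29745 = 36.70255 mL
New rate:
Dose = 3 mg/kg/hr × 121.8636 kg = 365.5909 mg/hr
Rate = 365.5909 mg/hr ÷ 7.8125 mg/mL = 46.79564 mL/hr
Time remaining = 36.70255 mL ÷ 46.79564 mL/hr = 0.7843156 hr

0.8 hours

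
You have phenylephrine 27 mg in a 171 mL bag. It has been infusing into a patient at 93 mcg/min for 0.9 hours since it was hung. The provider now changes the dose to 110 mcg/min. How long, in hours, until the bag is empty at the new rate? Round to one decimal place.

Initial rate:
93 mcg/min × 60 min/hr = 5580 mcg/hr
Concentration = 27 mg ÷ 171 mL = 0.1578947 mg/mL = 157.8947 mcg/mL
Rate = 5580 mcg/hr ÷ 157.8947 mcg/mL = 35.34 mL/hr
Volume infused so far = 35.34 mL/hr × 0.9 hr = 31.806 mL
Volume remaining = 171 − 31.806 = 139.194 mL
New rate:
110 mcg/min × 60 min/hr = 6600 mcg/hr
Rate = 6600 mcg/hr ÷ 157.8947 mcg/mL = 41.8 mL/hr
Time remaining = 139.194 mL ÷ 41.8 mL/hr = 3.33 hr

3.3 hours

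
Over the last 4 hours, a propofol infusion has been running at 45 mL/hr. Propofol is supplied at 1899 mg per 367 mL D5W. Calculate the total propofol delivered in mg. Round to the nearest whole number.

Concentration = 1899 mg ÷ 367 mL = 5.174387 mg/mL = 5174.387 mcg/mL
Drug rate = 45 mL/hr × 5174.387 mcg/mL = 232847.4 mcg/hr
Total = 232847.4 mcg/hr × 4 hr = 931389.6 mcg = 931.3896 mg

931 mg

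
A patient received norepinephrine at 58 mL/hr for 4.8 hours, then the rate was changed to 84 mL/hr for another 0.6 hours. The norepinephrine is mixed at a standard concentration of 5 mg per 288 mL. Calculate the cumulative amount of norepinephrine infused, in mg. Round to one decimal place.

Concentration = 5 mg ÷ 288 mL = 0.01736111 mg/mL
Stage 1: 58 mL/hr × 4.8 hr = 278.4 mL → 278.4 mL × 0.01736111 mg/mL = 4.833333 mg
Stage 2: 84 mL/hr × 0.6 hr = 50.4 mL → 50.4 mL × 0.01736111 mg/mL = 0.875 mg
Total = 4.833333 + 0.875 = 5.708333 mg

5.7 mg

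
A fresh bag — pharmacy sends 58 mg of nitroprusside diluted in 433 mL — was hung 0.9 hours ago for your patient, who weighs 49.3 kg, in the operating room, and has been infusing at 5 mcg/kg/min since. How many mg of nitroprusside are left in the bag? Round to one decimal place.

44.7 mg

Dose = 5 mcg/kg/min × 49.3 kg = 246.5 mcg/min
246.5 mcg/min × 60 min/hr = 14790 mcg/hr
Concentration = 58 mg ÷ 433 mL = 0.1339492 mg/mL = 133.9492 mcg/mL
Rate = 14790 mcg/hr ÷ 133.9492 mcg/mL = 110.415 mL/hr
Volume infused = 110.415 mL/hr × 0.9 hr = 99.3735 mL
Volume remaining = 433 − 99.3735 = 333.6265 mL
Drug remaining = 333.6265 mL × 133.9492 mcg/mL = 44689 mcg = 44.689 mg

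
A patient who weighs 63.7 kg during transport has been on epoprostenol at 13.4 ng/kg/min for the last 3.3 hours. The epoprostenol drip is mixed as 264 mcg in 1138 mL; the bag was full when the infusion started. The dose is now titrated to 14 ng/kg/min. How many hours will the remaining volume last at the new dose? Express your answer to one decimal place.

Initial rate:
Dose = 13.4 ng/kg/min × 63.7 kg = 853.58 ng/min
853.58 ng/min × 60 min/hr = 51214.8 ng/hr
Concentration = 264 mcg ÷ 1138 mL = 0.2319859 mcg/mL = 231.9859 ng/mL
Rate = 51214.8 ng/hr ÷ 231.9859 ng/mL = 220.7668 mL/hr
Volume infused so far = 220.7668 mL/hr × 3.3 hr = 728.5305 mL
Volume remaining = 1138 − 728.5305 = 409.4695 mL
New rate:
Dose = 14 ng/kg/min × 63.7 kg = 891.8 ng/min
891.8 ng/min × 60 min/hr = 53508 ng/hr
Rate = 53508 ng/hr ÷ 231.9859 ng/mL = 230.6519 mL/hr
Time remaining = 409.4695 mL ÷ 230.6519 mL/hr = 1.77527 hr

1.8 hours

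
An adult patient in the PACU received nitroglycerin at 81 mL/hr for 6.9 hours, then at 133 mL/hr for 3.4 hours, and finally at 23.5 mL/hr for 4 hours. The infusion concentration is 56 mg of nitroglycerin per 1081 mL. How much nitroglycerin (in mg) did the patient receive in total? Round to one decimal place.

Concentration = 56 mg ÷ 1081 mL = 0.05180389 mg/mL
Stage 1: 81 mL/hr × 6.9 hr = 558.9 mL → 558.9 mL × 0.05180389 mg/mL = 28.95319 mg
Stage 2: 133 mL/hr × 3.4 hr = 452.2 mL → 452.2 mL × 0.05180389 mg/mL = 23.42572 mg
Stage 3: 23.5 mL/hr × 4 hr = 94 mL → 94 mL × 0.05180389 mg/mL = 4.869565 mg
Total = 28.95319 + 23.42572 + 4.869565 = 57.24847 mg

57.2 mg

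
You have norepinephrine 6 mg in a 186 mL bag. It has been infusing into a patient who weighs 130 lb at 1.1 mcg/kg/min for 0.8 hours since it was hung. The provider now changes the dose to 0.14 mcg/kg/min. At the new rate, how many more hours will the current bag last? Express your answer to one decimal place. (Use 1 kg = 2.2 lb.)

5.8 hours

Initial rate:
Weight = 130 lb ÷ 2.2 lb/kg = 59.09091 kg
Dose = 1.1 mcg/kg/min × 59.09091 kg = 65 mcg/min
65 mcg/min × 60 min/hr = 3900 mcg/hr
Concentration = 6 mg ÷ 186 mL = 0.03225806 mg/mL = 32.25806 mcg/mL
Rate = 3900 mcg/hr ÷ 32.25806 mcg/mL = 120.9 mL/hr
Volume infused so far = 120.9 mL/hr × 0.8 hr = 96.72 mL
Volume remaining = 186 − 96.72 = 89.28 mL
New rate:
Dose = 0.14 mcg/kg/min × 59.09091 kg = 8.272727 mcg/min
8.272727 mcg/min × 60 min/hr = 496.3636 mcg/hr
Rate = 496.3636 mcg/hr ÷ 32.25806 mcg/mL = 15.38727 mL/hr
Time remaining = 89.28 mL ÷ 15.38727 mL/hr = 5.802198 hr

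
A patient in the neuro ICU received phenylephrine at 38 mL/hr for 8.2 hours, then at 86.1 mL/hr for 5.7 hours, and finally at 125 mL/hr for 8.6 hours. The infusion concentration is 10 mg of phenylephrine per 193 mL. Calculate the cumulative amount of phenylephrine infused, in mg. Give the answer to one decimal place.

97.3 mg

Concentration = 10 mg ÷ 193 mL = 0.05181347 mg/mL
Stage 1: 38 mL/hr × 8.2 hr = 311.6 mL → 311.6 mL × 0.05181347 mg/mL = 16.14508 mg
Stage 2: 86.1 mL/hr × 5.7 hr = 490.77 mL → 490.77 mL × 0.05181347 mg/mL = 25.4285 mg
Stage 3: 125 mL/hr × 8.6 hr = 1075 mL → 1075 mL × 0.05181347 mg/mL = 55.69948 mg
Total = 16.14508 + 25.4285 + 55.69948 = 97.27306 mg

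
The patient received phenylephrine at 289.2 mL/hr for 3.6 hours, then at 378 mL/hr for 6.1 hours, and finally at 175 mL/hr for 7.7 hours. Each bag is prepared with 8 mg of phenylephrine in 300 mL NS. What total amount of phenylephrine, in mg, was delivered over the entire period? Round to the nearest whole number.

125 mg

Concentration = 8 mg ÷ 300 mL = 0.02666667 mg/mL
Stage 1: 289.2 mL/hr × 3.6 hr = 1041.12 mL → 1041.12 mL × 0.02666667 mg/mL = 27.7632 mg
Stage 2: 378 mL/hr × 6.1 hr = 2305.8 mL → 2305.8 mL × 0.02666667 mg/mL = 61.488 mg
Stage 3: 175 mL/hr × 7.7 hr = 1347.5 mL → 1347.5 mL × 0.02666667 mg/mL = 35.93333 mg
Total = 27.7632 + 61.488 + 35.93333 = 125.1845 mg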